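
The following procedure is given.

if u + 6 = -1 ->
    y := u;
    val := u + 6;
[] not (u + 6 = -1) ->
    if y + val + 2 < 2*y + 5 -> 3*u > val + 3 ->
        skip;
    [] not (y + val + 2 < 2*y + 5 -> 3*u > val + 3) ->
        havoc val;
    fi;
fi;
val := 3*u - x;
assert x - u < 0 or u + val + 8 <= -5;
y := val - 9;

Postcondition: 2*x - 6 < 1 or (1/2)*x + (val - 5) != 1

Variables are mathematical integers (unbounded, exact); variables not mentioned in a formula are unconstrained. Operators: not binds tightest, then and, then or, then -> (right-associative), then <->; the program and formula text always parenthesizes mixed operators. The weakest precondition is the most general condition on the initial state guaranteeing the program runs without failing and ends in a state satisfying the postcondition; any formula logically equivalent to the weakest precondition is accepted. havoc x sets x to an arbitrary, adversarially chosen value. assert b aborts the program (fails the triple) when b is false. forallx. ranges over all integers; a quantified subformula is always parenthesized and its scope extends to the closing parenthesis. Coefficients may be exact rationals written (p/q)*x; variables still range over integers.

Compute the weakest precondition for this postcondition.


Working backward. After the program, the postcondition 2*x - 6 < 1 or (1/2)*x + (val - 5) != 1 must hold; in canonical form it is 2*x < 7 or val + (1/2)*x != 6.
Before y := val - 9: 2*x < 7 or val + (1/2)*x != 6
Before assert x - u < 0 or u + val + 8 <= -5: (x < u or u + val <= -13) and (2*x < 7 or val + (1/2)*x != 6)
Before val := 3*u - x: (x < u or 4*u <= x - 13) and (2*x < 7 or 3*u != (1/2)*x + 6)
Then branch requires (x < u or 4*u <= x - 13) and (2*x < 7 or 3*u != (1/2)*x + 6); else branch requires ((val < y + 3 -> 3*u > val + 3) -> ((x < u or 4*u <= x - 13) and (2*x < 7 or 3*u != (1/2)*x + 6))) and ((not (val < y + 3 -> 3*u > val + 3)) -> ((x < u or 4*u <= x - 13) and (2*x < 7 or 3*u != (1/2)*x + 6))).
Before the if: (u = -7 -> ((x < u or 4*u <= x - 13) and (2*x < 7 or 3*u != (1/2)*x + 6))) and ((not (u = -7)) -> (((val < y + 3 -> 3*u > val + 3) -> ((x < u or 4*u <= x - 13) and (2*x < 7 or 3*u != (1/2)*x + 6))) and ((not (val < y + 3 -> 3*u > val + 3)) -> ((x < u or 4*u <= x - 13) and (2*x < 7 or 3*u != (1/2)*x + 6)))))
Answer: WP = (u = -7 -> ((x < u or 4*u <= x - 13) and (2*x < 7 or 3*u != (1/2)*x + 6))) and ((not (u = -7)) -> (((val < y + 3 -> 3*u > val + 3) -> ((x < u or 4*u <= x - 13) and (2*x < 7 or 3*u != (1/2)*x + 6))) and ((not (val < y + 3 -> 3*u > val + 3)) -> ((x < u or 4*u <= x - 13) and (2*x < 7 or 3*u != (1/2)*x + 6)))))


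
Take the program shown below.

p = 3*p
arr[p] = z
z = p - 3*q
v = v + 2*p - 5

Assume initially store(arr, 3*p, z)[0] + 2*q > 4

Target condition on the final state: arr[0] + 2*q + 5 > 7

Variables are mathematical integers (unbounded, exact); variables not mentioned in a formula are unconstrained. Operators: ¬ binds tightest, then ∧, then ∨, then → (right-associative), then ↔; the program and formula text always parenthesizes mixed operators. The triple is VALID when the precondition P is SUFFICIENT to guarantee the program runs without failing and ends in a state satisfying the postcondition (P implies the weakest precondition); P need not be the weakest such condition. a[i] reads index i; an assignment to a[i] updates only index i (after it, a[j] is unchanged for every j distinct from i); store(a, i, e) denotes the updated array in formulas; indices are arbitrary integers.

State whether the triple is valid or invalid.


Working backward. After the program, the postcondition arr[0] + 2*q + 5 > 7 must hold; in canonical form it is arr[0] + 2*q > 2.
Before v := v + 2*p - 5: arr[0] + 2*q > 2
Before z := p - 3*q: arr[0] + 2*q > 2
Before arr[p] := z: store(arr, p, z)[0] + 2*q > 2
Before p := 3*p: store(arr, 3*p, z)[0] + 2*q > 2
The weakest precondition is store(arr, 3*p, z)[0] + 2*q > 2.
Check whether store(arr, 3*p, z)[0] + 2*q > 4 implies it.
Every state satisfying the precondition satisfies the weakest precondition: the implication holds.
Answer: valid


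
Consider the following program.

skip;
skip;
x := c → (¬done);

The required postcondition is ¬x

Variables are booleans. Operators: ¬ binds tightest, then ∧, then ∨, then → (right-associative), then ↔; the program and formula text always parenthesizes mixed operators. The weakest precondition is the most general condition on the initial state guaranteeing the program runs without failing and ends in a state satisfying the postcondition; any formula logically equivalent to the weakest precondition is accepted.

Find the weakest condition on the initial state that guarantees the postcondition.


Working backward. After the program, ¬x must hold.
Before x := c → (¬done): ¬(c → (¬done))
Before skip: ¬(c → (¬done))
Before skip: ¬(c → (¬done))
Answer: WP = ¬(c → (¬done))


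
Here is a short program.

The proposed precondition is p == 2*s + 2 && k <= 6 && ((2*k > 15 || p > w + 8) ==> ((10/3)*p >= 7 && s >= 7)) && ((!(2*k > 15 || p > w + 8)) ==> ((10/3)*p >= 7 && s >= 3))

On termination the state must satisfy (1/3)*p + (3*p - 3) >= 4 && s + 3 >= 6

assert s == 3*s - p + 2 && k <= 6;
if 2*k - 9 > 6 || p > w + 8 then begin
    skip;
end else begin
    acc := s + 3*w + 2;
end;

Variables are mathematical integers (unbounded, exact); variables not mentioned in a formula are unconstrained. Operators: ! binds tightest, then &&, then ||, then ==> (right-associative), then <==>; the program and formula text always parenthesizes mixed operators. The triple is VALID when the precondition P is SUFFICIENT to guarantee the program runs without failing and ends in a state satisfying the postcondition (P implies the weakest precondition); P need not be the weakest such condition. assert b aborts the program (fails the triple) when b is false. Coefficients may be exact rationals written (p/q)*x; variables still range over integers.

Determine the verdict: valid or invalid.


Working backward. After the program, the postcondition (1/3)*p + (3*p - 3) >= 4 && s + 3 >= 6 must hold; in canonical form it is (10/3)*p >= 7 && s >= 3.
Then branch requires (10/3)*p >= 7 && s >= 3; else branch requires (10/3)*p >= 7 && s >= 3.
Before the if: ((2*k > 15 || p > w + 8) ==> ((10/3)*p >= 7 && s >= 3)) && ((!(2*k > 15 || p > w + 8)) ==> ((10/3)*p >= 7 && s >= 3))
Before assert s == 3*s - p + 2 && k <= 6: p == 2*s + 2 && k <= 6 && ((2*k > 15 || p > w + 8) ==> ((10/3)*p >= 7 && s >= 3)) && ((!(2*k > 15 || p > w + 8)) ==> ((10/3)*p >= 7 && s >= 3))
The weakest precondition is p == 2*s + 2 && k <= 6 && ((2*k > 15 || p > w + 8) ==> ((10/3)*p >= 7 && s >= 3)) && ((!(2*k > 15 || p > w + 8)) ==> ((10/3)*p >= 7 && s >= 3)).
Check whether p == 2*s + 2 && k <= 6 && ((2*k > 15 || p > w + 8) ==> ((10/3)*p >= 7 && s >= 7)) && ((!(2*k > 15 || p > w + 8)) ==> ((10/3)*p >= 7 && s >= 3)) implies it.
Every state satisfying the precondition satisfies the weakest precondition: the implication holds.
Answer: valid


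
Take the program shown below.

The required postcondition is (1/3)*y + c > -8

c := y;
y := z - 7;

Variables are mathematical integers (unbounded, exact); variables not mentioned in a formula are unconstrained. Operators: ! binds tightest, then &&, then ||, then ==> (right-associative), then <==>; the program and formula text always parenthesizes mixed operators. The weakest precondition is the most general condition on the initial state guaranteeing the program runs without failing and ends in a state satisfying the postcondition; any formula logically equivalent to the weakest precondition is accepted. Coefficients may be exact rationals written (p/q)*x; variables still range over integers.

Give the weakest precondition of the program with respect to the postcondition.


Working backward. After the program, the postcondition (1/3)*y + c > -8 must hold; in canonical form it is c + (1/3)*y > -8.
Before y := z - 7: c + (1/3)*z > -17/3
Before c := y: y + (1/3)*z > -17/3
Answer: WP = y + (1/3)*z > -17/3


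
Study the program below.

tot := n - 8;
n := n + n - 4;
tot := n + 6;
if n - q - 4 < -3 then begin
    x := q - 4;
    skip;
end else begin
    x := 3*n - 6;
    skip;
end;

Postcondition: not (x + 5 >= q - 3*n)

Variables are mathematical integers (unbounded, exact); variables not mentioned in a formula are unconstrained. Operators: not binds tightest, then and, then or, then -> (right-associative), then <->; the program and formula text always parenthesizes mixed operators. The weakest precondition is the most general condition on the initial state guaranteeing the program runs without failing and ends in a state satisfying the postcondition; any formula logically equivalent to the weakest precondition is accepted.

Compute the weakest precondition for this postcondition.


Working backward. After the program, the postcondition not (x + 5 >= q - 3*n) must hold; in canonical form it is not (3*n + x >= q - 5).
Then branch requires not (3*n >= -1); else branch requires not (6*n >= q + 1).
Before the if: (n < q + 1 -> (not (3*n >= -1))) and ((not (n < q + 1)) -> (not (6*n >= q + 1)))
Before tot := n + 6: (n < q + 1 -> (not (3*n >= -1))) and ((not (n < q + 1)) -> (not (6*n >= q + 1)))
Before n := n + n - 4: (2*n < q + 5 -> (not (6*n >= 11))) and ((not (2*n < q + 5)) -> (not (12*n >= q + 25)))
Before tot := n - 8: (2*n < q + 5 -> (not (6*n >= 11))) and ((not (2*n < q + 5)) -> (not (12*n >= q + 25)))
Answer: WP = (2*n < q + 5 -> (not (6*n >= 11))) and ((not (2*n < q + 5)) -> (not (12*n >= q + 25)))


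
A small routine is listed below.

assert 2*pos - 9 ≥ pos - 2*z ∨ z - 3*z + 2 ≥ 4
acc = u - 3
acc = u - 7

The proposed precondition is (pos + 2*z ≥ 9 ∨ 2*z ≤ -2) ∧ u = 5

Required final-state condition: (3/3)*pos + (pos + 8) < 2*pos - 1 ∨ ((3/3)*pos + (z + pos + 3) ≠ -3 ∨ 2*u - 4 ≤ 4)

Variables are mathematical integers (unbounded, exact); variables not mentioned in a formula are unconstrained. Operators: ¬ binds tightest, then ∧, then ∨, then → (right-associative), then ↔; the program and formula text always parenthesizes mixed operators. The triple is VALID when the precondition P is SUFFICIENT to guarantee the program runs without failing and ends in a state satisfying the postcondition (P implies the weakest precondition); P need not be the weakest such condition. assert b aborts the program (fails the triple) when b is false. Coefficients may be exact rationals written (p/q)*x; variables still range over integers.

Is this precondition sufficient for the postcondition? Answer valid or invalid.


Working backward. After the program, the postcondition (3/3)*pos + (pos + 8) < 2*pos - 1 ∨ ((3/3)*pos + (z + pos + 3) ≠ -3 ∨ 2*u - 4 ≤ 4) must hold; in canonical form it is 2*pos + z ≠ -6 ∨ 2*u ≤ 8.
Before acc := u - 7: 2*pos + z ≠ -6 ∨ 2*u ≤ 8
Before acc := u - 3: 2*pos + z ≠ -6 ∨ 2*u ≤ 8
Before assert 2*pos - 9 ≥ pos - 2*z ∨ z - 3*z + 2 ≥ 4: (pos + 2*z ≥ 9 ∨ 2*z ≤ -2) ∧ (2*pos + z ≠ -6 ∨ 2*u ≤ 8)
The weakest precondition is (pos + 2*z ≥ 9 ∨ 2*z ≤ -2) ∧ (2*pos + z ≠ -6 ∨ 2*u ≤ 8).
Check whether (pos + 2*z ≥ 9 ∨ 2*z ≤ -2) ∧ u = 5 implies it.
Countermodel: at the initial state pos = 0, u = 5, z = -6, the precondition holds but the weakest precondition fails.
Answer: invalid


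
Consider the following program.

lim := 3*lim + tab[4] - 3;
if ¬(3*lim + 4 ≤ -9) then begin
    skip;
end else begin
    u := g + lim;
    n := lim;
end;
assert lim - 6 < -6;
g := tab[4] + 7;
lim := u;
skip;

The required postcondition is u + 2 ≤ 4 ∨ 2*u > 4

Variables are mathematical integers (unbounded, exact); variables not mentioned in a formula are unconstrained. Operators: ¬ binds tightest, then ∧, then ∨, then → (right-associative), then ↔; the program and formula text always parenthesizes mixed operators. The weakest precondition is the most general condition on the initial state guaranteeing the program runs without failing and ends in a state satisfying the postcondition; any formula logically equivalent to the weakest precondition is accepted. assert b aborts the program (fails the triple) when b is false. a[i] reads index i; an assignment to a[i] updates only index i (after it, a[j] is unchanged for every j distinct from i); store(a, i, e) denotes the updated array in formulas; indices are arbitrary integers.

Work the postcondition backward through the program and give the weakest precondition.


Working backward. After the program, the postcondition u + 2 ≤ 4 ∨ 2*u > 4 must hold; in canonical form it is u ≤ 2 ∨ 2*u > 4.
Before skip: u ≤ 2 ∨ 2*u > 4
Before lim := u: u ≤ 2 ∨ 2*u > 4
Before g := tab[4] + 7: u ≤ 2 ∨ 2*u > 4
Before assert lim - 6 < -6: lim < 0 ∧ (u ≤ 2 ∨ 2*u > 4)
Then branch requires lim < 0 ∧ (u ≤ 2 ∨ 2*u > 4); else branch requires lim < 0 ∧ (g + lim ≤ 2 ∨ 2*g + 2*lim > 4).
Before the if: ((¬(3*lim ≤ -13)) → (lim < 0 ∧ (u ≤ 2 ∨ 2*u > 4))) ∧ (3*lim ≤ -13 → (lim < 0 ∧ (g + lim ≤ 2 ∨ 2*g + 2*lim > 4)))
Before lim := 3*lim + tab[4] - 3: ((¬(3*tab[4] + 9*lim ≤ -4)) → (tab[4] + 3*lim < 3 ∧ (u ≤ 2 ∨ 2*u > 4))) ∧ (3*tab[4] + 9*lim ≤ -4 → (tab[4] + 3*lim < 3 ∧ (tab[4] + g + 3*lim ≤ 5 ∨ 2*tab[4] + 2*g + 6*lim > 10)))
Answer: WP = ((¬(3*tab[4] + 9*lim ≤ -4)) → (tab[4] + 3*lim < 3 ∧ (u ≤ 2 ∨ 2*u > 4))) ∧ (3*tab[4] + 9*lim ≤ -4 → (tab[4] + 3*lim < 3 ∧ (tab[4] + g + 3*lim ≤ 5 ∨ 2*tab[4] + 2*g + 6*lim > 10)))


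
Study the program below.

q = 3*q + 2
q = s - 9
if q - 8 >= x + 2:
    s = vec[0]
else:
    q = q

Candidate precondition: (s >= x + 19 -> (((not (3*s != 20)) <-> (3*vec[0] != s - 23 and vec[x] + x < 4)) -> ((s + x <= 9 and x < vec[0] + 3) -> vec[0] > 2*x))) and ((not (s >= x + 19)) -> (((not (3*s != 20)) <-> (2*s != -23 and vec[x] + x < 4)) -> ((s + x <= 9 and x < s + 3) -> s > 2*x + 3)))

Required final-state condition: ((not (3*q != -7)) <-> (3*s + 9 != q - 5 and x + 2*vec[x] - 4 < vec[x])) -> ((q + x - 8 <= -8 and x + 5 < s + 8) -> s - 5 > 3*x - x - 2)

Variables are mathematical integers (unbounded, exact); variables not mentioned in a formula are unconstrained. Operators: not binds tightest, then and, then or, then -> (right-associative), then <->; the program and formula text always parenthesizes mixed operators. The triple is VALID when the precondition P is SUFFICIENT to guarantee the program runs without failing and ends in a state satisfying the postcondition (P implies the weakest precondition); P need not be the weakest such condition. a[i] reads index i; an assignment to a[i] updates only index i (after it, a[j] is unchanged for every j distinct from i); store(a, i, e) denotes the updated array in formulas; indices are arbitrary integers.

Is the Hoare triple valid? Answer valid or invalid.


Working backward. After the program, the postcondition ((not (3*q != -7)) <-> (3*s + 9 != q - 5 and x + 2*vec[x] - 4 < vec[x])) -> ((q + x - 8 <= -8 and x + 5 < s + 8) -> s - 5 > 3*x - x - 2) must hold; in canonical form it is ((not (3*q != -7)) <-> (3*s != q - 14 and vec[x] + x < 4)) -> ((q + x <= 0 and x < s + 3) -> s > 2*x + 3).
Then branch requires ((not (3*q != -7)) <-> (3*vec[0] != q - 14 and vec[x] + x < 4)) -> ((q + x <= 0 and x < vec[0] + 3) -> vec[0] > 2*x + 3); else branch requires ((not (3*q != -7)) <-> (3*s != q - 14 and vec[x] + x < 4)) -> ((q + x <= 0 and x < s + 3) -> s > 2*x + 3).
Before the if: (q >= x + 10 -> (((not (3*q != -7)) <-> (3*vec[0] != q - 14 and vec[x] + x < 4)) -> ((q + x <= 0 and x < vec[0] + 3) -> vec[0] > 2*x + 3))) and ((not (q >= x + 10)) -> (((not (3*q != -7)) <-> (3*s != q - 14 and vec[x] + x < 4)) -> ((q + x <= 0 and x < s + 3) -> s > 2*x + 3)))
Before q := s - 9: (s >= x + 19 -> (((not (3*s != 20)) <-> (3*vec[0] != s - 23 and vec[x] + x < 4)) -> ((s + x <= 9 and x < vec[0] + 3) -> vec[0] > 2*x + 3))) and ((not (s >= x + 19)) -> (((not (3*s != 20)) <-> (2*s != -23 and vec[x] + x < 4)) -> ((s + x <= 9 and x < s + 3) -> s > 2*x + 3)))
Before q := 3*q + 2: (s >= x + 19 -> (((not (3*s != 20)) <-> (3*vec[0] != s - 23 and vec[x] + x < 4)) -> ((s + x <= 9 and x < vec[0] + 3) -> vec[0] > 2*x + 3))) and ((not (s >= x + 19)) -> (((not (3*s != 20)) <-> (2*s != -23 and vec[x] + x < 4)) -> ((s + x <= 9 and x < s + 3) -> s > 2*x + 3)))
The weakest precondition is (s >= x + 19 -> (((not (3*s != 20)) <-> (3*vec[0] != s - 23 and vec[x] + x < 4)) -> ((s + x <= 9 and x < vec[0] + 3) -> vec[0] > 2*x + 3))) and ((not (s >= x + 19)) -> (((not (3*s != 20)) <-> (2*s != -23 and vec[x] + x < 4)) -> ((s + x <= 9 and x < s + 3) -> s > 2*x + 3))).
Check whether (s >= x + 19 -> (((not (3*s != 20)) <-> (3*vec[0] != s - 23 and vec[x] + x < 4)) -> ((s + x <= 9 and x < vec[0] + 3) -> vec[0] > 2*x))) and ((not (s >= x + 19)) -> (((not (3*s != 20)) <-> (2*s != -23 and vec[x] + x < 4)) -> ((s + x <= 9 and x < s + 3) -> s > 2*x + 3))) implies it.
Countermodel: at the initial state s = 14, vec = {[-5] = 9, [0] = -7, elsewhere 9}, x = -5, the precondition holds but the weakest precondition fails.
Answer: invalid


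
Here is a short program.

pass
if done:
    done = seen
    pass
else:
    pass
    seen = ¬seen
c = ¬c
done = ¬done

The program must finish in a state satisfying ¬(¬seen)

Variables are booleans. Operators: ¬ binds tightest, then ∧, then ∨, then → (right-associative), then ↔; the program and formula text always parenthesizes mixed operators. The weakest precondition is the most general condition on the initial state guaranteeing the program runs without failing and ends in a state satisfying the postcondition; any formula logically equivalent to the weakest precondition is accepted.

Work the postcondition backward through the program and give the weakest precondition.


Working backward. After the program, the postcondition ¬(¬seen) must hold; in canonical form it is seen.
Before done := ¬done: seen
Before c := ¬c: seen
Then branch requires seen; else branch requires ¬seen.
Before the if: (done → seen) ∧ ((¬done) → (¬seen))
Before skip: (done → seen) ∧ ((¬done) → (¬seen))
Answer: WP = (done → seen) ∧ ((¬done) → (¬seen))


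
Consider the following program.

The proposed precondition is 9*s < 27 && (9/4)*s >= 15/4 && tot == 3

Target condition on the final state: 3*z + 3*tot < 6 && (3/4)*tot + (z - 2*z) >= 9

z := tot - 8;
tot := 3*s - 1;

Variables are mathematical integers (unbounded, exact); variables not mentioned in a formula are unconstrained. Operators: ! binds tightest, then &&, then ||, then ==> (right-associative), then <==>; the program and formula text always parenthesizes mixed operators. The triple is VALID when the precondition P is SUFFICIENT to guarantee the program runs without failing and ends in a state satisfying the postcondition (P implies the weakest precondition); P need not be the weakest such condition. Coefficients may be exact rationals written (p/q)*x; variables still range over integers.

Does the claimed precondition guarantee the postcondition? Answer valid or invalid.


Working backward. After the program, the postcondition 3*z + 3*tot < 6 && (3/4)*tot + (z - 2*z) >= 9 must hold; in canonical form it is 3*tot + 3*z < 6 && (3/4)*tot >= z + 9.
Before tot := 3*s - 1: 9*s + 3*z < 9 && (9/4)*s >= z + 39/4
Before z := tot - 8: 9*s + 3*tot < 33 && (9/4)*s >= tot + 7/4
The weakest precondition is 9*s + 3*tot < 33 && (9/4)*s >= tot + 7/4.
Check whether 9*s < 27 && (9/4)*s >= 15/4 && tot == 3 implies it.
Countermodel: at the initial state s = 2, tot = 3, the precondition holds but the weakest precondition fails.
Answer: invalid


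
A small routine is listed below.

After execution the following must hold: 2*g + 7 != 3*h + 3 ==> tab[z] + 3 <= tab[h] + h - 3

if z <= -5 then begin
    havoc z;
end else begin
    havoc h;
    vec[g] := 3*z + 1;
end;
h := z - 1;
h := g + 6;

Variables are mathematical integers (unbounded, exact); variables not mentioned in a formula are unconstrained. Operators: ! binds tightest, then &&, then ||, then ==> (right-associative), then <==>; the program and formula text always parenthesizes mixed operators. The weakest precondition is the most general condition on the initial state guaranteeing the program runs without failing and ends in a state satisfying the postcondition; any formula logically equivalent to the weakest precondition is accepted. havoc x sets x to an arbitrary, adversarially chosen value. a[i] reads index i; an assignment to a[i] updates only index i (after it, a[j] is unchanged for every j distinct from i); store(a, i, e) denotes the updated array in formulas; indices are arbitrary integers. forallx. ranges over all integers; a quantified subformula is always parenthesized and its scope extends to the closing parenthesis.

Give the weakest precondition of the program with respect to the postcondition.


Working backward. After the program, the postcondition 2*g + 7 != 3*h + 3 ==> tab[z] + 3 <= tab[h] + h - 3 must hold; in canonical form it is 2*g != 3*h - 4 ==> tab[z] <= tab[h] + h - 6.
Before h := g + 6: g != -14 ==> tab[z] <= tab[g + 6] + g
Before h := z - 1: g != -14 ==> tab[z] <= tab[g + 6] + g
Then branch requires forall z_1. (g != -14 ==> tab[z_1] <= tab[g + 6] + g); else branch requires g != -14 ==> tab[z] <= tab[g + 6] + g.
Before the if: (z <= -5 ==> (forall z_1. (g != -14 ==> tab[z_1] <= tab[g + 6] + g))) && ((!(z <= -5)) ==> (g != -14 ==> tab[z] <= tab[g + 6] + g))
Answer: WP = (z <= -5 ==> (forall z_1. (g != -14 ==> tab[z_1] <= tab[g + 6] + g))) && ((!(z <= -5)) ==> (g != -14 ==> tab[z] <= tab[g + 6] + g))


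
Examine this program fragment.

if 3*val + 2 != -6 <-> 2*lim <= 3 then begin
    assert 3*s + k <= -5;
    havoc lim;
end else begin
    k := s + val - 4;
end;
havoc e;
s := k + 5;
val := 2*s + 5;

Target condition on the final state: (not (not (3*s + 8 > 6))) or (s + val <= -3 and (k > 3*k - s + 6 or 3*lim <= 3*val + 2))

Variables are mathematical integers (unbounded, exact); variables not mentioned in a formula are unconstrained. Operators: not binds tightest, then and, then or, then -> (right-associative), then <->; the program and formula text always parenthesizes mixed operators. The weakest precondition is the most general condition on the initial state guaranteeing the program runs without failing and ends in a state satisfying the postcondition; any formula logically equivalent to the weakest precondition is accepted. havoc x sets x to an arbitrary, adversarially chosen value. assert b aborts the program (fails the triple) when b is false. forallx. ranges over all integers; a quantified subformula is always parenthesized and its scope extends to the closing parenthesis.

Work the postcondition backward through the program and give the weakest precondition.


Working backward. After the program, the postcondition (not (not (3*s + 8 > 6))) or (s + val <= -3 and (k > 3*k - s + 6 or 3*lim <= 3*val + 2)) must hold; in canonical form it is 3*s > -2 or (s + val <= -3 and (s > 2*k + 6 or 3*lim <= 3*val + 2)).
Before val := 2*s + 5: 3*s > -2 or (3*s <= -8 and (s > 2*k + 6 or 3*lim <= 6*s + 17))
Before s := k + 5: 3*k > -17 or (3*k <= -23 and (k < -1 or 3*lim <= 6*k + 47))
Before havoc e: 3*k > -17 or (3*k <= -23 and (k < -1 or 3*lim <= 6*k + 47))
Then branch requires k + 3*s <= -5 and (forall lim_1. (3*k > -17 or (3*k <= -23 and (k < -1 or 3*lim_1 <= 6*k + 47)))); else branch requires 3*s + 3*val > -5 or (3*s + 3*val <= -11 and (s + val < 3 or 3*lim <= 6*s + 6*val + 23)).
Before the if: ((3*val != -8 <-> 2*lim <= 3) -> (k + 3*s <= -5 and (forall lim_1. (3*k > -17 or (3*k <= -23 and (k < -1 or 3*lim_1 <= 6*k + 47)))))) and ((not (3*val != -8 <-> 2*lim <= 3)) -> (3*s + 3*val > -5 or (3*s + 3*val <= -11 and (s + val < 3 or 3*lim <= 6*s + 6*val + 23))))
Answer: WP = ((3*val != -8 <-> 2*lim <= 3) -> (k + 3*s <= -5 and (forall lim_1. (3*k > -17 or (3*k <= -23 and (k < -1 or 3*lim_1 <= 6*k + 47)))))) and ((not (3*val != -8 <-> 2*lim <= 3)) -> (3*s + 3*val > -5 or (3*s + 3*val <= -11 and (s + val < 3 or 3*lim <= 6*s + 6*val + 23))))


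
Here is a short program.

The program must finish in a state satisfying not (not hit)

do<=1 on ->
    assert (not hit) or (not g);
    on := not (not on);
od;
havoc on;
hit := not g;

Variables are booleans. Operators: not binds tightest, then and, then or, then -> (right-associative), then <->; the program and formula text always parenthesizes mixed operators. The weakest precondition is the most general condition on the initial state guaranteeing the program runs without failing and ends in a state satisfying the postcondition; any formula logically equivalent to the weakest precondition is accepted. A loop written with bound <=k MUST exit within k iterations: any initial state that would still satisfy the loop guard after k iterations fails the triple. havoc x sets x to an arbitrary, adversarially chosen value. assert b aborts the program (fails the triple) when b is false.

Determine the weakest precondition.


Working backward. After the program, the postcondition not (not hit) must hold; in canonical form it is hit.
Before hit := not g: not g
Before havoc on: not g
Before the loop (bound <=1), unroll the exhaustion recursion (WP_0 = exit-now case; WP_j = one more guarded iteration, up to j = 1):
  WP_0: (not on) and (not g)
  WP_1: (on -> (((not hit) or (not g)) and (not on) and (not g))) and ((not on) -> (not g))
So before the loop: (on -> (((not hit) or (not g)) and (not on) and (not g))) and ((not on) -> (not g))
Answer: WP = (on -> (((not hit) or (not g)) and (not on) and (not g))) and ((not on) -> (not g))


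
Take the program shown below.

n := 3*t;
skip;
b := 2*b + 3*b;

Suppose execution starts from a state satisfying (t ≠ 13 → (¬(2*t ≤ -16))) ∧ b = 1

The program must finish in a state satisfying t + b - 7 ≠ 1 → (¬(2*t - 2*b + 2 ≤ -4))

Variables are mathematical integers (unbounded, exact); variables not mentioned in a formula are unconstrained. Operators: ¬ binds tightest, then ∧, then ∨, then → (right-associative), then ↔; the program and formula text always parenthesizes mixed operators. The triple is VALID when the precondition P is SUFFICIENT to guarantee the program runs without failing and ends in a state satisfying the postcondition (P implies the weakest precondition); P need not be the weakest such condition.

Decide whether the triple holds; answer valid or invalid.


Working backward. After the program, the postcondition t + b - 7 ≠ 1 → (¬(2*t - 2*b + 2 ≤ -4)) must hold; in canonical form it is b + t ≠ 8 → (¬(2*t ≤ 2*b - 6)).
Before b := 2*b + 3*b: 5*b + t ≠ 8 → (¬(2*t ≤ 10*b - 6))
Before skip: 5*b + t ≠ 8 → (¬(2*t ≤ 10*b - 6))
Before n := 3*t: 5*b + t ≠ 8 → (¬(2*t ≤ 10*b - 6))
The weakest precondition is 5*b + t ≠ 8 → (¬(2*t ≤ 10*b - 6)).
Check whether (t ≠ 13 → (¬(2*t ≤ -16))) ∧ b = 1 implies it.
Countermodel: at the initial state b = 1, t = 0, the precondition holds but the weakest precondition fails.
Answer: invalid


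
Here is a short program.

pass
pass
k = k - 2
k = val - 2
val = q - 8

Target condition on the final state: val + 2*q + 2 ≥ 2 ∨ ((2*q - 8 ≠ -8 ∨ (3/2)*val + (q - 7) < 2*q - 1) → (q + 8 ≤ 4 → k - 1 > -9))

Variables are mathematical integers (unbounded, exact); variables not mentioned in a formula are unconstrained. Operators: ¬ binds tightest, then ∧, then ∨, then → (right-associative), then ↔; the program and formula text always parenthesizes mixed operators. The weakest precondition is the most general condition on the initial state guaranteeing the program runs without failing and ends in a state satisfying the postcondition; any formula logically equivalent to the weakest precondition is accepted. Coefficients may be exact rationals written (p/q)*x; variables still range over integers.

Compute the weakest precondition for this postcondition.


Working backward. After the program, the postcondition val + 2*q + 2 ≥ 2 ∨ ((2*q - 8 ≠ -8 ∨ (3/2)*val + (q - 7) < 2*q - 1) → (q + 8 ≤ 4 → k - 1 > -9)) must hold; in canonical form it is 2*q + val ≥ 0 ∨ ((2*q ≠ 0 ∨ (3/2)*val < q + 6) → (q ≤ -4 → k > -8)).
Before val := q - 8: 3*q ≥ 8 ∨ ((2*q ≠ 0 ∨ (1/2)*q < 18) → (q ≤ -4 → k > -8))
Before k := val - 2: 3*q ≥ 8 ∨ ((2*q ≠ 0 ∨ (1/2)*q < 18) → (q ≤ -4 → val > -6))
Before k := k - 2: 3*q ≥ 8 ∨ ((2*q ≠ 0 ∨ (1/2)*q < 18) → (q ≤ -4 → val > -6))
Before skip: 3*q ≥ 8 ∨ ((2*q ≠ 0 ∨ (1/2)*q < 18) → (q ≤ -4 → val > -6))
Before skip: 3*q ≥ 8 ∨ ((2*q ≠ 0 ∨ (1/2)*q < 18) → (q ≤ -4 → val > -6))
Answer: WP = 3*q ≥ 8 ∨ ((2*q ≠ 0 ∨ (1/2)*q < 18) → (q ≤ -4 → val > -6))


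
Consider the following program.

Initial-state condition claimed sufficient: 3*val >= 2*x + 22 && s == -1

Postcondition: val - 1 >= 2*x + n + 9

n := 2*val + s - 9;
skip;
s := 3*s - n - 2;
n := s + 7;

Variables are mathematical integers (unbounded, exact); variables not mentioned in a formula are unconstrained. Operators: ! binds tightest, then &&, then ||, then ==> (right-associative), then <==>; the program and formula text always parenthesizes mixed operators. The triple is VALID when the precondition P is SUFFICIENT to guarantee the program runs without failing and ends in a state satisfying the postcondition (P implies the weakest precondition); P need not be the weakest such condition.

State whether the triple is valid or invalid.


Working backward. After the program, the postcondition val - 1 >= 2*x + n + 9 must hold; in canonical form it is val >= n + 2*x + 10.
Before n := s + 7: val >= s + 2*x + 17
Before s := 3*s - n - 2: n + val >= 3*s + 2*x + 15
Before skip: n + val >= 3*s + 2*x + 15
Before n := 2*val + s - 9: 3*val >= 2*s + 2*x + 24
The weakest precondition is 3*val >= 2*s + 2*x + 24.
Check whether 3*val >= 2*x + 22 && s == -1 implies it.
Every state satisfying the precondition satisfies the weakest precondition: the implication holds.
Answer: valid


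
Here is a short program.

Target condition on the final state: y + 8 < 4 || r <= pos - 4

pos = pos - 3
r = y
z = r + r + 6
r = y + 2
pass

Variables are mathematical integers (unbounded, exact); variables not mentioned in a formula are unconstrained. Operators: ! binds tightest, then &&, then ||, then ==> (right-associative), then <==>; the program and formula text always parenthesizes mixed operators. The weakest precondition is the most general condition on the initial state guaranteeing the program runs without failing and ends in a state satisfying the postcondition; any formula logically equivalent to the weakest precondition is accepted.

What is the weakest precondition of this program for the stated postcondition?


Working backward. After the program, the postcondition y + 8 < 4 || r <= pos - 4 must hold; in canonical form it is y < -4 || r <= pos - 4.
Before skip: y < -4 || r <= pos - 4
Before r := y + 2: y < -4 || y <= pos - 6
Before z := r + r + 6: y < -4 || y <= pos - 6
Before r := y: y < -4 || y <= pos - 6
Before pos := pos - 3: y < -4 || y <= pos - 9
Answer: WP = y < -4 || y <= pos - 9


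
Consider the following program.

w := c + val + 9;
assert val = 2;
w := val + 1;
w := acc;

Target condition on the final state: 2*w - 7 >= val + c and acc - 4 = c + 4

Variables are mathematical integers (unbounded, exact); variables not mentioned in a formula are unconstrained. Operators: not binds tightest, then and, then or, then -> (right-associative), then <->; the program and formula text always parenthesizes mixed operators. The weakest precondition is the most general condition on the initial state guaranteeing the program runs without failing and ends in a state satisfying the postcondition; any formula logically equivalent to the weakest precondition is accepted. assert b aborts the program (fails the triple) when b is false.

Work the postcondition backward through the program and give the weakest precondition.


Working backward. After the program, the postcondition 2*w - 7 >= val + c and acc - 4 = c + 4 must hold; in canonical form it is 2*w >= c + val + 7 and acc = c + 8.
Before w := acc: 2*acc >= c + val + 7 and acc = c + 8
Before w := val + 1: 2*acc >= c + val + 7 and acc = c + 8
Before assert val = 2: val = 2 and 2*acc >= c + val + 7 and acc = c + 8
Before w := c + val + 9: val = 2 and 2*acc >= c + val + 7 and acc = c + 8
Answer: WP = val = 2 and 2*acc >= c + val + 7 and acc = c + 8


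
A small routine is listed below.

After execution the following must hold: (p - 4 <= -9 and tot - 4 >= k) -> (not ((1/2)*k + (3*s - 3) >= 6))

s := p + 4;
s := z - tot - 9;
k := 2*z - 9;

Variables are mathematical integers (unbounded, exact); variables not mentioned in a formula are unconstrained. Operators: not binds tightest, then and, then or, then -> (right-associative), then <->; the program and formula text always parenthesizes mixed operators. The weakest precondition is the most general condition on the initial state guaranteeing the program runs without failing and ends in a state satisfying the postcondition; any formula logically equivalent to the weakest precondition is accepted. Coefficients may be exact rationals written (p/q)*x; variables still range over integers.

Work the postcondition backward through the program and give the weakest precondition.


Working backward. After the program, the postcondition (p - 4 <= -9 and tot - 4 >= k) -> (not ((1/2)*k + (3*s - 3) >= 6)) must hold; in canonical form it is (p <= -5 and tot >= k + 4) -> (not ((1/2)*k + 3*s >= 9)).
Before k := 2*z - 9: (p <= -5 and tot >= 2*z - 5) -> (not (3*s + z >= 27/2))
Before s := z - tot - 9: (p <= -5 and tot >= 2*z - 5) -> (not (4*z >= 3*tot + 81/2))
Before s := p + 4: (p <= -5 and tot >= 2*z - 5) -> (not (4*z >= 3*tot + 81/2))
Answer: WP = (p <= -5 and tot >= 2*z - 5) -> (not (4*z >= 3*tot + 81/2))


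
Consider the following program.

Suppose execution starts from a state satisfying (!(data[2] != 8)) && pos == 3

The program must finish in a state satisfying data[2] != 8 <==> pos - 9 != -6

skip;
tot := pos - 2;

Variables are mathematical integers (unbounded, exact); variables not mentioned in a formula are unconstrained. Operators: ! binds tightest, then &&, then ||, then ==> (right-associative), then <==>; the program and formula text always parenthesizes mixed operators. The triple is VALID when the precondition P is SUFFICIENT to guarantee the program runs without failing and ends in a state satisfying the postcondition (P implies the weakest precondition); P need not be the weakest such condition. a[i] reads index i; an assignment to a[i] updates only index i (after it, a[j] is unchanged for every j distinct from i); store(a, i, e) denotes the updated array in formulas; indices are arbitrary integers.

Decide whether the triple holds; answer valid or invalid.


Working backward. After the program, the postcondition data[2] != 8 <==> pos - 9 != -6 must hold; in canonical form it is data[2] != 8 <==> pos != 3.
Before tot := pos - 2: data[2] != 8 <==> pos != 3
Before skip: data[2] != 8 <==> pos != 3
The weakest precondition is data[2] != 8 <==> pos != 3.
Check whether (!(data[2] != 8)) && pos == 3 implies it.
Every state satisfying the precondition satisfies the weakest precondition: the implication holds.
Answer: valid


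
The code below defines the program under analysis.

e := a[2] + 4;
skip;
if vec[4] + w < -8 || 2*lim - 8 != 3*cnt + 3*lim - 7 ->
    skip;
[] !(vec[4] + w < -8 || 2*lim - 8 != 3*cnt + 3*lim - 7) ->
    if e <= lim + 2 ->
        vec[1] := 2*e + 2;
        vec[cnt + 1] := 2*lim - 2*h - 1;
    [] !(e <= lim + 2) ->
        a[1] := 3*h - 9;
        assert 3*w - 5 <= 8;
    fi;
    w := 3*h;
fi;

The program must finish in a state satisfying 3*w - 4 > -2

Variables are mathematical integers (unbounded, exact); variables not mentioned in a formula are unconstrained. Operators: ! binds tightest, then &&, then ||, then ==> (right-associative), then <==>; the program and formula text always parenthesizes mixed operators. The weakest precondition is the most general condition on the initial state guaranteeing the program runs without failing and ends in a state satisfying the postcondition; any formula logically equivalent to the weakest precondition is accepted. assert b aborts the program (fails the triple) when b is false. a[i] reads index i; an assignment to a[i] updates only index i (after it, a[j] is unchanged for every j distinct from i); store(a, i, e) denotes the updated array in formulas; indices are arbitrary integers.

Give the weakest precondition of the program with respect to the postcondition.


Working backward. After the program, the postcondition 3*w - 4 > -2 must hold; in canonical form it is 3*w > 2.
Then branch requires 3*w > 2; else branch requires (e <= lim + 2 ==> 9*h > 2) && ((!(e <= lim + 2)) ==> (3*w <= 13 && 9*h > 2)).
Before the if: ((vec[4] + w < -8 || 3*cnt + lim != -1) ==> 3*w > 2) && ((!(vec[4] + w < -8 || 3*cnt + lim != -1)) ==> ((e <= lim + 2 ==> 9*h > 2) && ((!(e <= lim + 2)) ==> (3*w <= 13 && 9*h > 2))))
Before skip: ((vec[4] + w < -8 || 3*cnt + lim != -1) ==> 3*w > 2) && ((!(vec[4] + w < -8 || 3*cnt + lim != -1)) ==> ((e <= lim + 2 ==> 9*h > 2) && ((!(e <= lim + 2)) ==> (3*w <= 13 && 9*h > 2))))
Before e := a[2] + 4: ((vec[4] + w < -8 || 3*cnt + lim != -1) ==> 3*w > 2) && ((!(vec[4] + w < -8 || 3*cnt + lim != -1)) ==> ((a[2] <= lim - 2 ==> 9*h > 2) && ((!(a[2] <= lim - 2)) ==> (3*w <= 13 && 9*h > 2))))
Answer: WP = ((vec[4] + w < -8 || 3*cnt + lim != -1) ==> 3*w > 2) && ((!(vec[4] + w < -8 || 3*cnt + lim != -1)) ==> ((a[2] <= lim - 2 ==> 9*h > 2) && ((!(a[2] <= lim - 2)) ==> (3*w <= 13 && 9*h > 2))))


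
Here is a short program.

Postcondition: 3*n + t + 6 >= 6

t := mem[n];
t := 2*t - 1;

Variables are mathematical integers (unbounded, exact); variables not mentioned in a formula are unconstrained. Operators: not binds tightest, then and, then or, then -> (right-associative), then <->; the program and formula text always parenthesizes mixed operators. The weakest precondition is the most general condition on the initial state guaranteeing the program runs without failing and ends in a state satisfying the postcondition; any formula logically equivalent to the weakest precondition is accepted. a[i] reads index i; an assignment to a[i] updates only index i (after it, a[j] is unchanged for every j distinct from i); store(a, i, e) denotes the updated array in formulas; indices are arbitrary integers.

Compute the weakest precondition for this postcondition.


Working backward. After the program, the postcondition 3*n + t + 6 >= 6 must hold; in canonical form it is 3*n + t >= 0.
Before t := 2*t - 1: 3*n + 2*t >= 1
Before t := mem[n]: 2*mem[n] + 3*n >= 1
Answer: WP = 2*mem[n] + 3*n >= 1


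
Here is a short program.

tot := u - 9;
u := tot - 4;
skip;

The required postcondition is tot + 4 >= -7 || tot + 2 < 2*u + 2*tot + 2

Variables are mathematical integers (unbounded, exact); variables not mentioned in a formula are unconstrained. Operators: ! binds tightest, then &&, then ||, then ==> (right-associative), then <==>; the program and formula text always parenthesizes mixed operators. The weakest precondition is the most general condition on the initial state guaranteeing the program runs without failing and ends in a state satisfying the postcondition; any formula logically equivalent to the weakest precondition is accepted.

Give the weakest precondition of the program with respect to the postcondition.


Working backward. After the program, the postcondition tot + 4 >= -7 || tot + 2 < 2*u + 2*tot + 2 must hold; in canonical form it is tot >= -11 || tot + 2*u > 0.
Before skip: tot >= -11 || tot + 2*u > 0
Before u := tot - 4: tot >= -11 || 3*tot > 8
Before tot := u - 9: u >= -2 || 3*u > 35
Answer: WP = u >= -2 || 3*u > 35


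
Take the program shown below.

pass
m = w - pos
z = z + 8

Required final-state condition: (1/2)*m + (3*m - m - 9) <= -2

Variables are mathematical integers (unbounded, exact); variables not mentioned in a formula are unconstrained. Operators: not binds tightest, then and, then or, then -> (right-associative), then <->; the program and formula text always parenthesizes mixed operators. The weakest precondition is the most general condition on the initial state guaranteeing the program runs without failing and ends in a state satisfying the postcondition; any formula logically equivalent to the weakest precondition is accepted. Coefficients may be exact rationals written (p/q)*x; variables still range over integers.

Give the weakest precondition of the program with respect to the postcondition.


Working backward. After the program, the postcondition (1/2)*m + (3*m - m - 9) <= -2 must hold; in canonical form it is (5/2)*m <= 7.
Before z := z + 8: (5/2)*m <= 7
Before m := w - pos: (5/2)*w <= (5/2)*pos + 7
Before skip: (5/2)*w <= (5/2)*pos + 7
Answer: WP = (5/2)*w <= (5/2)*pos + 7
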